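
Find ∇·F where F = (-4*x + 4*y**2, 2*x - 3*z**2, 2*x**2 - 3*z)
-7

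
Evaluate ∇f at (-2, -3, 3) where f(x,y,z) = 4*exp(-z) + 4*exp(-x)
(-4*exp(2), 0, -4*exp(-3))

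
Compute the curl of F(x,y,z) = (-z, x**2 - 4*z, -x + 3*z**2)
(4, 0, 2*x)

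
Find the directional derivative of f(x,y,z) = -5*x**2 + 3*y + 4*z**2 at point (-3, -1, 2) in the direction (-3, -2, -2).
-128*sqrt(17)/17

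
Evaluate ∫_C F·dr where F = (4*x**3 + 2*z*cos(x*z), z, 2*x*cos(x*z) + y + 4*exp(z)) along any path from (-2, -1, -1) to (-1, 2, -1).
-18 - 2*sin(2) + 2*sin(1)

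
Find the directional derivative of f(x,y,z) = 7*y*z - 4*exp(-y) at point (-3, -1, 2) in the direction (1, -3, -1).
sqrt(11)*(-35 - 12*E)/11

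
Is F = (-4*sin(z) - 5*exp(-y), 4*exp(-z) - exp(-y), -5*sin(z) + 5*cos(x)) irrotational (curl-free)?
No, ∇×F = (4*exp(-z), 5*sin(x) - 4*cos(z), -5*exp(-y))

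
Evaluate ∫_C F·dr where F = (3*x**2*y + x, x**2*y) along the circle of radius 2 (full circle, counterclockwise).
-12*pi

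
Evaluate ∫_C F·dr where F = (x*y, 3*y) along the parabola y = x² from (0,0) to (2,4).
28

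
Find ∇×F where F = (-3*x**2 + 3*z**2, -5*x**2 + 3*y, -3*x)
(0, 6*z + 3, -10*x)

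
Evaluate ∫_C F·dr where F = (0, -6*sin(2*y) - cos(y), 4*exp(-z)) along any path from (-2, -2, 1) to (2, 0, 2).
-sin(2) - 4*exp(-2) + 4*exp(-1) - 3*cos(4) + 3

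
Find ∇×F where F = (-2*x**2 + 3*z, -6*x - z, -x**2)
(1, 2*x + 3, -6)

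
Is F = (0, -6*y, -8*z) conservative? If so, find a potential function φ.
Yes, F is conservative. φ = -3*y**2 - 4*z**2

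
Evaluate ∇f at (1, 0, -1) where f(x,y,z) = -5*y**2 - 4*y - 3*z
(0, -4, -3)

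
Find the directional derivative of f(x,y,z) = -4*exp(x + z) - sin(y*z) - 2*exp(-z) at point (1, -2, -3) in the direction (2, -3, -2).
-sqrt(17)*(13*cos(6) + 4*exp(3))/17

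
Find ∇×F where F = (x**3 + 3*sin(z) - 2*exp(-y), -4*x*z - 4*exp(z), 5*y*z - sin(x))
(4*x + 5*z + 4*exp(z), cos(x) + 3*cos(z), -4*z - 2*exp(-y))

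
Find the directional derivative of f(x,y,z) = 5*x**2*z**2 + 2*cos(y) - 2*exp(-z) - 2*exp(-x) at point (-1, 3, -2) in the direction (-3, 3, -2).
sqrt(22)*(-2*exp(2) - 3*E - 3*sin(3) + 80)/11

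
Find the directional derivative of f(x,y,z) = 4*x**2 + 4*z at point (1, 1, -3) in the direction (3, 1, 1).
28*sqrt(11)/11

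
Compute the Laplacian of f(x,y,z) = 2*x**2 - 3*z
4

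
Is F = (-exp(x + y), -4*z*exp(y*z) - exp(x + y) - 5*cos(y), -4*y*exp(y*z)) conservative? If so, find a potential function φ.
Yes, F is conservative. φ = -4*exp(y*z) - exp(x + y) - 5*sin(y)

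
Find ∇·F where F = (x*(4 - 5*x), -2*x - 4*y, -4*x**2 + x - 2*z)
-10*x - 2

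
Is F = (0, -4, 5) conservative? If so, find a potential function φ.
Yes, F is conservative. φ = -4*y + 5*z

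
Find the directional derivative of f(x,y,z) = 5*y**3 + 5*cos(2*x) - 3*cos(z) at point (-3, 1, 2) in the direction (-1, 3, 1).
sqrt(11)*(3*sin(2) - 10*sin(6) + 45)/11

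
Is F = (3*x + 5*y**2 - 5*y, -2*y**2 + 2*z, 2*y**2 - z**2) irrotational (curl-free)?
No, ∇×F = (4*y - 2, 0, 5 - 10*y)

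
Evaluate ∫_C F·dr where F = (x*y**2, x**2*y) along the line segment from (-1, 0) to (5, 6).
450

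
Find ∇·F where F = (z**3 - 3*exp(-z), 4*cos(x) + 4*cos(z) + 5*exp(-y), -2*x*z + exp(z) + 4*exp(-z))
-2*x + exp(z) - 4*exp(-z) - 5*exp(-y)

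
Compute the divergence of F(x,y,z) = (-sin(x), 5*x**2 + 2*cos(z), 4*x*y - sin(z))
-cos(x) - cos(z)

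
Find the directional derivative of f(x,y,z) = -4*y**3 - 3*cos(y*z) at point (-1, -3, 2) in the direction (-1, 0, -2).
-18*sqrt(5)*sin(6)/5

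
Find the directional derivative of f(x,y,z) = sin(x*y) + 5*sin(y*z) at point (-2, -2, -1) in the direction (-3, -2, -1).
5*sqrt(14)*(2*cos(2) + cos(4))/7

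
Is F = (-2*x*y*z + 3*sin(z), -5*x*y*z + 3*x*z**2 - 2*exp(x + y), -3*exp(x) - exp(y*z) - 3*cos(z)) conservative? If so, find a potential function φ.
No, ∇×F = (5*x*y - 6*x*z - z*exp(y*z), -2*x*y + 3*exp(x) + 3*cos(z), 2*x*z - 5*y*z + 3*z**2 - 2*exp(x + y)) ≠ 0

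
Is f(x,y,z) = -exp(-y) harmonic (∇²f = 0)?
No, ∇²f = -exp(-y)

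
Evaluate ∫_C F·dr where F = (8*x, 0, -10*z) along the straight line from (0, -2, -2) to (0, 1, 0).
20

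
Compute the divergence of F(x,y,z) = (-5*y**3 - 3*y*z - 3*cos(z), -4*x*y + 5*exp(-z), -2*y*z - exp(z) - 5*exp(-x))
-4*x - 2*y - exp(z)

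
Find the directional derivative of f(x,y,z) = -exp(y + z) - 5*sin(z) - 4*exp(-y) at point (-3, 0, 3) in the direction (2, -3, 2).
sqrt(17)*(-12 - 10*cos(3) + exp(3))/17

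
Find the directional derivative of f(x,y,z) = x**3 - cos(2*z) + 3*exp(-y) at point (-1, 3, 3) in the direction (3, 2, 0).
3*sqrt(13)*(-2 + 3*exp(3))*exp(-3)/13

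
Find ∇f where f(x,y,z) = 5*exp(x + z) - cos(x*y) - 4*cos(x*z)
(y*sin(x*y) + 4*z*sin(x*z) + 5*exp(x + z), x*sin(x*y), 4*x*sin(x*z) + 5*exp(x + z))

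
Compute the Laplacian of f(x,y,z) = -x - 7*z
0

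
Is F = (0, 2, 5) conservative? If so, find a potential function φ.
Yes, F is conservative. φ = 2*y + 5*z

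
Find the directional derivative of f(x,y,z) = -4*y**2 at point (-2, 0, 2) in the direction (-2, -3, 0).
0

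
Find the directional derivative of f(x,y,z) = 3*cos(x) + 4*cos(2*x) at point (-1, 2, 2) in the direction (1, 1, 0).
sqrt(2)*(3*sin(1) + 8*sin(2))/2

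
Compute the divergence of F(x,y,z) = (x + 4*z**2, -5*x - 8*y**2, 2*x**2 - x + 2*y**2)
1 - 16*y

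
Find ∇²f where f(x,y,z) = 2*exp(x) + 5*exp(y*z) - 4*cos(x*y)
4*x**2*cos(x*y) + 5*y**2*exp(y*z) + 4*y**2*cos(x*y) + 5*z**2*exp(y*z) + 2*exp(x)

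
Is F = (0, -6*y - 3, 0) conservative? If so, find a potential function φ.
Yes, F is conservative. φ = 3*y*(-y - 1)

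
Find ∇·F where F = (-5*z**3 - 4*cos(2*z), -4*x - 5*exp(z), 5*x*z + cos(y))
5*x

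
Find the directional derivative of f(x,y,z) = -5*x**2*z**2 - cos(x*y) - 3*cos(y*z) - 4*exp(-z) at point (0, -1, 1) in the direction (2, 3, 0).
-9*sqrt(13)*sin(1)/13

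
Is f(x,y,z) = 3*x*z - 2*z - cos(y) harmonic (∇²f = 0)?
No, ∇²f = cos(y)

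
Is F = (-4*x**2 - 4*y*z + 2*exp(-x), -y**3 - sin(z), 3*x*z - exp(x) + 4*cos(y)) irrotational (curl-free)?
No, ∇×F = (-4*sin(y) + cos(z), -4*y - 3*z + exp(x), 4*z)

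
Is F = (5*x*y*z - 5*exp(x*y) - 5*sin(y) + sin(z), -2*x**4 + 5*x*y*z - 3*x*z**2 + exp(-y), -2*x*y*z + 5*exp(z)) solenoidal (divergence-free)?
No, ∇·F = -2*x*y + 5*x*z + 5*y*z - 5*y*exp(x*y) + 5*exp(z) - exp(-y)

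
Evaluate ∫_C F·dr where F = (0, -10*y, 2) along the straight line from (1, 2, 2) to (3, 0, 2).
20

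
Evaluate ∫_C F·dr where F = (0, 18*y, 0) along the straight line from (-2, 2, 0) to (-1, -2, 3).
0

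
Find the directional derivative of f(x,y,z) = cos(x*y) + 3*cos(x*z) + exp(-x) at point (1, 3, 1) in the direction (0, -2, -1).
sqrt(5)*(2*sin(3) + 3*sin(1))/5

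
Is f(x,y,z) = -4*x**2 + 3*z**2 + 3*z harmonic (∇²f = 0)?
No, ∇²f = -2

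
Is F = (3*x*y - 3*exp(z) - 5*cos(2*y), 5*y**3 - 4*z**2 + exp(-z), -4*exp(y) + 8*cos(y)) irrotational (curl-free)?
No, ∇×F = (8*z - 4*exp(y) - 8*sin(y) + exp(-z), -3*exp(z), -3*x - 10*sin(2*y))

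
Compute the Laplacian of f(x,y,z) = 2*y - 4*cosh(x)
-4*cosh(x)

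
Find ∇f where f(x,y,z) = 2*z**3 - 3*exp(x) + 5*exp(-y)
(-3*exp(x), -5*exp(-y), 6*z**2)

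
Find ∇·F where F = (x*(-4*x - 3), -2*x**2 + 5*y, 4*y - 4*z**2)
-8*x - 8*z + 2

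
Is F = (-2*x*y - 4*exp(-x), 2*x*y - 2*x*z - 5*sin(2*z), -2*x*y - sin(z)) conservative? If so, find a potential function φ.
No, ∇×F = (10*cos(2*z), 2*y, 2*x + 2*y - 2*z) ≠ 0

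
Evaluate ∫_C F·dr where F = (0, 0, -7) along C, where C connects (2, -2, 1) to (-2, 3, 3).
-14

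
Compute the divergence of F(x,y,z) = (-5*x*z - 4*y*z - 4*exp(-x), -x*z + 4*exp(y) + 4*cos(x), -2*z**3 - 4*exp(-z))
-6*z**2 - 5*z + 4*exp(y) + 4*exp(-z) + 4*exp(-x)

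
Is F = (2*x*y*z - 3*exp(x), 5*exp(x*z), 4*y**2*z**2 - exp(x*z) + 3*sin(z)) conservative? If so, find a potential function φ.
No, ∇×F = (-5*x*exp(x*z) + 8*y*z**2, 2*x*y + z*exp(x*z), z*(-2*x + 5*exp(x*z))) ≠ 0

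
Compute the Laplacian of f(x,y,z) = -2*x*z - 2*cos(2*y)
8*cos(2*y)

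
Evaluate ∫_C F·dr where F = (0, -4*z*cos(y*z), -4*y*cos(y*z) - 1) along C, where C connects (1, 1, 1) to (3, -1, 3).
-2 + 4*sin(3) + 4*sin(1)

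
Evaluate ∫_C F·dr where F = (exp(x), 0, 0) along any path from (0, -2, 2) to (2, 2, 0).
-1 + exp(2)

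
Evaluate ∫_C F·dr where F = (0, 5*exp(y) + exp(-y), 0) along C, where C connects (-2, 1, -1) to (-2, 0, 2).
-5*E + exp(-1) + 4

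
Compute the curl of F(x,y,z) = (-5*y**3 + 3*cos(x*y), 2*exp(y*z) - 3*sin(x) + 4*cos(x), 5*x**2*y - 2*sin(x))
(5*x**2 - 2*y*exp(y*z), -10*x*y + 2*cos(x), 3*x*sin(x*y) + 15*y**2 - 4*sin(x) - 3*cos(x))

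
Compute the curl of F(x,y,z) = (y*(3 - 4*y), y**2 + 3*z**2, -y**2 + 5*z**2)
(-2*y - 6*z, 0, 8*y - 3)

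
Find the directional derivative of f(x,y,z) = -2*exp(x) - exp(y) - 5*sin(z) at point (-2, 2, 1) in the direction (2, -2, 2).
sqrt(3)*(-5*exp(2)*cos(1) - 2 + exp(4))*exp(-2)/3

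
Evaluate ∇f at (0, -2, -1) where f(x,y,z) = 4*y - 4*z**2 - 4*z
(0, 4, 4)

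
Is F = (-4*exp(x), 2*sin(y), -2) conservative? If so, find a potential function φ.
Yes, F is conservative. φ = -2*z - 4*exp(x) - 2*cos(y)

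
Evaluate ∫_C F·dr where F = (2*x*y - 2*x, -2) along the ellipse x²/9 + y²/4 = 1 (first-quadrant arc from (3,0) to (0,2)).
-7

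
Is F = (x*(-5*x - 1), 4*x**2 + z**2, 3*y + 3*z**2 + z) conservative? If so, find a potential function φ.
No, ∇×F = (3 - 2*z, 0, 8*x) ≠ 0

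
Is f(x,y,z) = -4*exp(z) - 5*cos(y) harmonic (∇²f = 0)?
No, ∇²f = -4*exp(z) + 5*cos(y)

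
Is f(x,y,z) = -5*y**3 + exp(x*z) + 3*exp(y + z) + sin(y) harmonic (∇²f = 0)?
No, ∇²f = x**2*exp(x*z) - 30*y + z**2*exp(x*z) + 6*exp(y + z) - sin(y)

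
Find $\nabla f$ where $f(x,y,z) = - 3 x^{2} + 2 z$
(-6*x, 0, 2)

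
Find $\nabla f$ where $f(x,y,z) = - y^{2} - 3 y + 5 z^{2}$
(0, -2*y - 3, 10*z)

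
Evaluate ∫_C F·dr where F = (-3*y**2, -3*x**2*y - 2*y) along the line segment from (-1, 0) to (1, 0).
0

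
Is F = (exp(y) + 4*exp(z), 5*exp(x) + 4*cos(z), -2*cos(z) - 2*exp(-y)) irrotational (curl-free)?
No, ∇×F = (4*sin(z) + 2*exp(-y), 4*exp(z), 5*exp(x) - exp(y))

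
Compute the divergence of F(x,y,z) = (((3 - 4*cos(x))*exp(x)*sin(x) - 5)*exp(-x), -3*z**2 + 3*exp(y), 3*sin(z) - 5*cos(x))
3*exp(y) + 8*sin(x)**2 + 3*cos(x) + 3*cos(z) - 4 + 5*exp(-x)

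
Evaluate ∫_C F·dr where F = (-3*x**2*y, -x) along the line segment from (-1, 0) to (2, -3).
87/4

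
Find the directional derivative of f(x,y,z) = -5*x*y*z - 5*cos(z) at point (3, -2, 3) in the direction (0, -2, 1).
sqrt(5)*(sin(3) + 24)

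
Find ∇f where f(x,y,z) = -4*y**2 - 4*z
(0, -8*y, -4)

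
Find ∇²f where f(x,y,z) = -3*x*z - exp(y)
-exp(y)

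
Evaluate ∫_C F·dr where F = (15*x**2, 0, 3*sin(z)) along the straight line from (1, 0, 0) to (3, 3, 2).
133 - 3*cos(2)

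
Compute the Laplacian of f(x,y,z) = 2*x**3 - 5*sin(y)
12*x + 5*sin(y)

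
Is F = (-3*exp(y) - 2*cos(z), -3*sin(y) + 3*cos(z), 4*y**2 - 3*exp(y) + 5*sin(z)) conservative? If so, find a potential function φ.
No, ∇×F = (8*y - 3*exp(y) + 3*sin(z), 2*sin(z), 3*exp(y)) ≠ 0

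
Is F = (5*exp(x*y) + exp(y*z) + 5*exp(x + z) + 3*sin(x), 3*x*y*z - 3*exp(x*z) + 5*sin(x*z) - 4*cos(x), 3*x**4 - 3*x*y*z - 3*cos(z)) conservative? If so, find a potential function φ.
No, ∇×F = (x*(-3*y - 3*z + 3*exp(x*z) - 5*cos(x*z)), -12*x**3 + 3*y*z + y*exp(y*z) + 5*exp(x + z), -5*x*exp(x*y) + 3*y*z - 3*z*exp(x*z) - z*exp(y*z) + 5*z*cos(x*z) + 4*sin(x)) ≠ 0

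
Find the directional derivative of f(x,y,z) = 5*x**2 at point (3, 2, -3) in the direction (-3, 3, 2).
-45*sqrt(22)/11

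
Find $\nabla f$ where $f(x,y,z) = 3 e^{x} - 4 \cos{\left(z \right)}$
(3*exp(x), 0, 4*sin(z))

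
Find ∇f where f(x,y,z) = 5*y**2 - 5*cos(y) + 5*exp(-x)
(-5*exp(-x), 10*y + 5*sin(y), 0)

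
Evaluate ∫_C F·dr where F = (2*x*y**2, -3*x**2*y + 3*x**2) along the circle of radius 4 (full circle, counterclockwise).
0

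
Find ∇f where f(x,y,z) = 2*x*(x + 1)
(4*x + 2, 0, 0)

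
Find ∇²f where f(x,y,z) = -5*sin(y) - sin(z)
5*sin(y) + sin(z)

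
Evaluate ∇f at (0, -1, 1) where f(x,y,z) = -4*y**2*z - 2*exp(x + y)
(-2*exp(-1), 8 - 2*exp(-1), -4)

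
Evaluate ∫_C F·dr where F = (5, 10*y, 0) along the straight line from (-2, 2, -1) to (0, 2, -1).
10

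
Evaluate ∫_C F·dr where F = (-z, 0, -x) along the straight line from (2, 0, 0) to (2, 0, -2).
4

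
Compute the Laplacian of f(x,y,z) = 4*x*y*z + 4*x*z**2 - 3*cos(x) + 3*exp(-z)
8*x + 3*cos(x) + 3*exp(-z)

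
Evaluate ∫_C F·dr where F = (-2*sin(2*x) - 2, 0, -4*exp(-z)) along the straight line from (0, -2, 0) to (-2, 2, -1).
-1 + cos(4) + 4*E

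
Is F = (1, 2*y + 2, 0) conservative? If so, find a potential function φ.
Yes, F is conservative. φ = x + y**2 + 2*y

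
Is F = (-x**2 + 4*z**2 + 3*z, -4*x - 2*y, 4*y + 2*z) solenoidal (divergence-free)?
No, ∇·F = -2*x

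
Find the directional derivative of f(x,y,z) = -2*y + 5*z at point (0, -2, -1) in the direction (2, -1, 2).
4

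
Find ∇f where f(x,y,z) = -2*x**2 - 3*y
(-4*x, -3, 0)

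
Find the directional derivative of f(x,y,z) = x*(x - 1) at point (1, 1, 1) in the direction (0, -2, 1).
0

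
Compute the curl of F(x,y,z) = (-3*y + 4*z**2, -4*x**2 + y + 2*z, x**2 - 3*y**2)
(-6*y - 2, -2*x + 8*z, 3 - 8*x)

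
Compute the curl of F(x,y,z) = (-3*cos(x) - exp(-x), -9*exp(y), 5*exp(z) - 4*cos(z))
(0, 0, 0)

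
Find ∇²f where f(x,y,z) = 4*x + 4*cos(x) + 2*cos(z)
-4*cos(x) - 2*cos(z)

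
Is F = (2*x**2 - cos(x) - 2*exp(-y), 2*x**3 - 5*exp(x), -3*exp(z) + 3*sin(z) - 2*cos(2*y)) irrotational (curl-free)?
No, ∇×F = (4*sin(2*y), 0, 6*x**2 - 5*exp(x) - 2*exp(-y))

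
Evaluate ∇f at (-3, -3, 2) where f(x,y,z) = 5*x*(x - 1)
(-35, 0, 0)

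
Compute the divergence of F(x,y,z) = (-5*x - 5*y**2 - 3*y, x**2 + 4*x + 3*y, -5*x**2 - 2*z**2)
-4*z - 2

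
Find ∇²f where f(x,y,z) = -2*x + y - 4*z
0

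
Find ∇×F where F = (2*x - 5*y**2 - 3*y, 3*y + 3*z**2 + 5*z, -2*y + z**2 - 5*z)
(-6*z - 7, 0, 10*y + 3)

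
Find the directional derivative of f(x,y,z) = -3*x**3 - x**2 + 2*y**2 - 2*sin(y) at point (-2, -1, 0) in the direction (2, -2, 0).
sqrt(2)*(-14 + cos(1))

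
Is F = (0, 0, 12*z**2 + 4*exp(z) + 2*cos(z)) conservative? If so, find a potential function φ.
Yes, F is conservative. φ = 4*z**3 + 4*exp(z) + 2*sin(z)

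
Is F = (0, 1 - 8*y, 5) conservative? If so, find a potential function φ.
Yes, F is conservative. φ = -4*y**2 + y + 5*z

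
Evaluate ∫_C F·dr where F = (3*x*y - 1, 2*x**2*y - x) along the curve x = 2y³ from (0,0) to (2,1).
51/14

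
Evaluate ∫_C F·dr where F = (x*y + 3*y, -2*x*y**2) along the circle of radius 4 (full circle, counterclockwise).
-176*pi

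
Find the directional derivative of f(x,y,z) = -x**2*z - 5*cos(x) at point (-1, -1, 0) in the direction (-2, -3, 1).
sqrt(14)*(-1 + 10*sin(1))/14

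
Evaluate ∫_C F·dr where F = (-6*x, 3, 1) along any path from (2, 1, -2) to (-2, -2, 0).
-7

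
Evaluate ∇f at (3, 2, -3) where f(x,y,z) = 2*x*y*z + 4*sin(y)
(-12, -18 + 4*cos(2), 12)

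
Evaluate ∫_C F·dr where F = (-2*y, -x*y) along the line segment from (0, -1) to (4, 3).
-64/3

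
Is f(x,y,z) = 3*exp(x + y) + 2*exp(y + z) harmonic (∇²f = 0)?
No, ∇²f = 6*exp(x + y) + 4*exp(y + z)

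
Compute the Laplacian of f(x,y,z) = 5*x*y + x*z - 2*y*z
0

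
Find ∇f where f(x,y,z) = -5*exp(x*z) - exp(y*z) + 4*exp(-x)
(-5*z*exp(x*z) - 4*exp(-x), -z*exp(y*z), -5*x*exp(x*z) - y*exp(y*z))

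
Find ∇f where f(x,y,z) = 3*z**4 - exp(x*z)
(-z*exp(x*z), 0, -x*exp(x*z) + 12*z**3)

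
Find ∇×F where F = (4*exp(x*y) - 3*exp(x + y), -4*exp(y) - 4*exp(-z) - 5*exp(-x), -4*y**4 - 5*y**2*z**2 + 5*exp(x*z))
(-16*y**3 - 10*y*z**2 - 4*exp(-z), -5*z*exp(x*z), -4*x*exp(x*y) + 3*exp(x + y) + 5*exp(-x))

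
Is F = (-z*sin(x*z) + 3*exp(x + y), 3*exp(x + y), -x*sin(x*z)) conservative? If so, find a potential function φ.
Yes, F is conservative. φ = 3*exp(x + y) + cos(x*z)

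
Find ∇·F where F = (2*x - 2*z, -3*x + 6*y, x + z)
9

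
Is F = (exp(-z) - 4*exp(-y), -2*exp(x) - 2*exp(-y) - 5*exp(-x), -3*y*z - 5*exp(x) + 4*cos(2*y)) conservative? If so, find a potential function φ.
No, ∇×F = (-3*z - 8*sin(2*y), 5*exp(x) - exp(-z), -2*exp(x) - 4*exp(-y) + 5*exp(-x)) ≠ 0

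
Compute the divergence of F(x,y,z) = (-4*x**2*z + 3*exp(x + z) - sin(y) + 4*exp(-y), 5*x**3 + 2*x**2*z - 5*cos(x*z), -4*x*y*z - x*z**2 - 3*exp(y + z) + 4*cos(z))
-4*x*y - 10*x*z + 3*exp(x + z) - 3*exp(y + z) - 4*sin(z)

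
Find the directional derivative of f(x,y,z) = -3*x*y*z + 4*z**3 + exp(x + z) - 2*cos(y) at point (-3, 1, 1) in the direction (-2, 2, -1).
-exp(-2) + 1 + 4*sin(1)/3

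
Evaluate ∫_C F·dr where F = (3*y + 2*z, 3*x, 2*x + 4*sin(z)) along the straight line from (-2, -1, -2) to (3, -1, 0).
-27 + 4*cos(2)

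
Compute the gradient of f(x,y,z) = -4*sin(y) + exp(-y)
(0, -4*cos(y) - exp(-y), 0)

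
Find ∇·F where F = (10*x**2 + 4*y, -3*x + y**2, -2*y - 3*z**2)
20*x + 2*y - 6*z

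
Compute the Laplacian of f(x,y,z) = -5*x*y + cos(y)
-cos(y)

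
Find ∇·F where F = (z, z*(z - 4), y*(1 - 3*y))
0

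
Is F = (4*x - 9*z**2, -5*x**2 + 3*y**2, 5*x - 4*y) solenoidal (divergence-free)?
No, ∇·F = 6*y + 4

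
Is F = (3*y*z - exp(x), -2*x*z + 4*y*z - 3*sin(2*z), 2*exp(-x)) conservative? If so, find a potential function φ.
No, ∇×F = (2*x - 4*y + 6*cos(2*z), 3*y + 2*exp(-x), -5*z) ≠ 0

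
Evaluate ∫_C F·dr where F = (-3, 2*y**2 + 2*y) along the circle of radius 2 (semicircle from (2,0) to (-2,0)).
12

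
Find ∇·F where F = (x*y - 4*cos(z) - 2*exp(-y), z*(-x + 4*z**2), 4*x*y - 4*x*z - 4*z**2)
-4*x + y - 8*z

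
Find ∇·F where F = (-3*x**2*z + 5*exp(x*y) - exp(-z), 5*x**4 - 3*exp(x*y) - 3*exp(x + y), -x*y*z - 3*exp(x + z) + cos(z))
-x*y - 6*x*z - 3*x*exp(x*y) + 5*y*exp(x*y) - 3*exp(x + y) - 3*exp(x + z) - sin(z)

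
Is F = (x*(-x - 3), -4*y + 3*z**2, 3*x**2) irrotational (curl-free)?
No, ∇×F = (-6*z, -6*x, 0)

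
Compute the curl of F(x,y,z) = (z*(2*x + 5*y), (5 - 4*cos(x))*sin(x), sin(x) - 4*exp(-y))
(4*exp(-y), 2*x + 5*y - cos(x), -5*z + 5*cos(x) - 4*cos(2*x))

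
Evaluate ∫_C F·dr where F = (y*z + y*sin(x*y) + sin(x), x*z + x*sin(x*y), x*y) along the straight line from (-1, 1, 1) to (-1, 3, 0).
cos(1) - cos(3) + 1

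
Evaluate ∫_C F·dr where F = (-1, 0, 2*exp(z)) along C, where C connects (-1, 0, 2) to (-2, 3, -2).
1 - 4*sinh(2)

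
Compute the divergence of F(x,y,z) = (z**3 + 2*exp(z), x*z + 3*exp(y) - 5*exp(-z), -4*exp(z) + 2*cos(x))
3*exp(y) - 4*exp(z)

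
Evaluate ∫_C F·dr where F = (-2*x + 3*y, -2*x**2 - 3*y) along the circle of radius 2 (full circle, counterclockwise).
-12*pi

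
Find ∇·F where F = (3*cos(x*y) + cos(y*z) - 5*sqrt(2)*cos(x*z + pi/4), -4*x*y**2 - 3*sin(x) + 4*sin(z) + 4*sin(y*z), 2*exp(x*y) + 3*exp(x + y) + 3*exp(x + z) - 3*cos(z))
-8*x*y - 3*y*sin(x*y) + 5*sqrt(2)*z*sin(x*z + pi/4) + 4*z*cos(y*z) + 3*exp(x + z) + 3*sin(z)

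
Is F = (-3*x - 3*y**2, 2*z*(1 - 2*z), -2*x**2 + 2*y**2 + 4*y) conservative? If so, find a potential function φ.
No, ∇×F = (4*y + 8*z + 2, 4*x, 6*y) ≠ 0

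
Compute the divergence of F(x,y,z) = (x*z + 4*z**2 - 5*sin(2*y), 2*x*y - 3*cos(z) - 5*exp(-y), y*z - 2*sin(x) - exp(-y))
2*x + y + z + 5*exp(-y)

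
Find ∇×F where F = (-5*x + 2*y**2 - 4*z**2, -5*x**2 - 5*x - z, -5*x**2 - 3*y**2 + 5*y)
(6 - 6*y, 10*x - 8*z, -10*x - 4*y - 5)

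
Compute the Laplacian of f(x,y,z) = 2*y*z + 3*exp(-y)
3*exp(-y)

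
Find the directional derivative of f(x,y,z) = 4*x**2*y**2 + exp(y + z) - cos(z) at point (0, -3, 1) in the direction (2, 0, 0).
0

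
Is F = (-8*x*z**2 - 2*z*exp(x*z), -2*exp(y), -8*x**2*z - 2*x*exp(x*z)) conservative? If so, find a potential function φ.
Yes, F is conservative. φ = -4*x**2*z**2 - 2*exp(y) - 2*exp(x*z)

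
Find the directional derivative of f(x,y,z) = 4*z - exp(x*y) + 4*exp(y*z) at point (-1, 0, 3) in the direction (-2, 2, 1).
10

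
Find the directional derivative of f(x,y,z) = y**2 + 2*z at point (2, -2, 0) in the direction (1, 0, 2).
4*sqrt(5)/5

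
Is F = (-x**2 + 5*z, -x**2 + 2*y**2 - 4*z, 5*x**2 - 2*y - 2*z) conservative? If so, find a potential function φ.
No, ∇×F = (2, 5 - 10*x, -2*x) ≠ 0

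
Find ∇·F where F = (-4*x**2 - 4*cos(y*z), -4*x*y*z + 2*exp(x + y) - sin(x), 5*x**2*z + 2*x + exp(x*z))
5*x**2 - 4*x*z + x*exp(x*z) - 8*x + 2*exp(x + y)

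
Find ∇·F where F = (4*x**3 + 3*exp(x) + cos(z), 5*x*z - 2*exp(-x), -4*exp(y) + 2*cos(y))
12*x**2 + 3*exp(x)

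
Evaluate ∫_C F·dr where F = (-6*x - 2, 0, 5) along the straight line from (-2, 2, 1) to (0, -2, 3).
18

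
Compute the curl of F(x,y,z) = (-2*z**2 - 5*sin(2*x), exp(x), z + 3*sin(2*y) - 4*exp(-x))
(6*cos(2*y), -4*z - 4*exp(-x), exp(x))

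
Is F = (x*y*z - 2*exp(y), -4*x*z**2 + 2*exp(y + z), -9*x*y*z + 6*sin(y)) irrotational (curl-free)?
No, ∇×F = (-x*z - 2*exp(y + z) + 6*cos(y), y*(x + 9*z), -x*z - 4*z**2 + 2*exp(y))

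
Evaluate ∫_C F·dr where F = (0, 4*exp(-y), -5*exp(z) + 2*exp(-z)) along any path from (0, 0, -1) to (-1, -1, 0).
-2*E - 3 + 5*exp(-1)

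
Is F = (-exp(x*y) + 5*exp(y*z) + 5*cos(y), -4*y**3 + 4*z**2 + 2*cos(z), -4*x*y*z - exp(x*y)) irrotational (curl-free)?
No, ∇×F = (-4*x*z - x*exp(x*y) - 8*z + 2*sin(z), y*(4*z + exp(x*y) + 5*exp(y*z)), x*exp(x*y) - 5*z*exp(y*z) + 5*sin(y))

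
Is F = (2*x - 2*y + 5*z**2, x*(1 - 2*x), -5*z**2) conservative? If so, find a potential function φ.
No, ∇×F = (0, 10*z, 3 - 4*x) ≠ 0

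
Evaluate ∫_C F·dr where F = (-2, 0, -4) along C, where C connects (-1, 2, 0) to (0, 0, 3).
-14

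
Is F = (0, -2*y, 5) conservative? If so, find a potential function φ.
Yes, F is conservative. φ = -y**2 + 5*z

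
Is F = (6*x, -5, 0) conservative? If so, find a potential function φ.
Yes, F is conservative. φ = 3*x**2 - 5*y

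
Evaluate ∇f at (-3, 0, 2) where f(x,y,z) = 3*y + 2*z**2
(0, 3, 8)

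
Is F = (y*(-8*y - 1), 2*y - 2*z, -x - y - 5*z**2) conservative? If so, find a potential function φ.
No, ∇×F = (1, 1, 16*y + 1) ≠ 0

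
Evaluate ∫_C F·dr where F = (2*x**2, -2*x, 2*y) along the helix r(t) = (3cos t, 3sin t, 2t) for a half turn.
-9*pi - 12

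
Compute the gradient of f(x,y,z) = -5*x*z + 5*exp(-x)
(-5*z - 5*exp(-x), 0, -5*x)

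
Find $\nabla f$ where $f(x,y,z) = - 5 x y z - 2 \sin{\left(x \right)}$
(-5*y*z - 2*cos(x), -5*x*z, -5*x*y)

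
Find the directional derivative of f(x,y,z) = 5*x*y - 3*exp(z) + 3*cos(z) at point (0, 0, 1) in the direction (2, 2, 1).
-E - sin(1)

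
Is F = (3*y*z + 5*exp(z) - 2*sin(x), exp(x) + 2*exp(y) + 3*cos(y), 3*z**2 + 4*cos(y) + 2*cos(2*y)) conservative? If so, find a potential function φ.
No, ∇×F = (-4*sin(y) - 4*sin(2*y), 3*y + 5*exp(z), -3*z + exp(x)) ≠ 0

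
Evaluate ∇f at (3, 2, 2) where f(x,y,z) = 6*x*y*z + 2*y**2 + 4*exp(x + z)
(24 + 4*exp(5), 44, 36 + 4*exp(5))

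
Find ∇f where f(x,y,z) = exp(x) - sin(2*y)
(exp(x), -2*cos(2*y), 0)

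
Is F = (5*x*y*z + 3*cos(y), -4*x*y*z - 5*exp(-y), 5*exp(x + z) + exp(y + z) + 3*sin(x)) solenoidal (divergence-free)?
No, ∇·F = ((-4*x*z + 5*y*z + 5*exp(x + z) + exp(y + z))*exp(y) + 5)*exp(-y)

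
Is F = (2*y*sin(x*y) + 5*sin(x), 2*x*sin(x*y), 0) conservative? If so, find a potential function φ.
Yes, F is conservative. φ = -5*cos(x) - 2*cos(x*y)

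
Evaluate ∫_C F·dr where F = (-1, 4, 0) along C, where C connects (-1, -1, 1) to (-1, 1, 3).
8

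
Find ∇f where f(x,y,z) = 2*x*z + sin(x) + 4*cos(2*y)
(2*z + cos(x), -8*sin(2*y), 2*x)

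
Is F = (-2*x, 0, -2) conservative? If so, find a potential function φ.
Yes, F is conservative. φ = -x**2 - 2*z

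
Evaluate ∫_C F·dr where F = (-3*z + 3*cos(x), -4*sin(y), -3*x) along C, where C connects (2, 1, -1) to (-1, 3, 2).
4*cos(3) - 3*sin(2) - 3*sin(1) - 4*cos(1)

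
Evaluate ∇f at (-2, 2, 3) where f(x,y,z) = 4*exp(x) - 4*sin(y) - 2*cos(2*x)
(4*exp(-2) - 4*sin(4), -4*cos(2), 0)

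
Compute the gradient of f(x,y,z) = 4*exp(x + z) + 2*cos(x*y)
(-2*y*sin(x*y) + 4*exp(x + z), -2*x*sin(x*y), 4*exp(x + z))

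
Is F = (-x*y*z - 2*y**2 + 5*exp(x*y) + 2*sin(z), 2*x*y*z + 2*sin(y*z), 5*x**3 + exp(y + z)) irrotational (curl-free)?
No, ∇×F = (-2*x*y - 2*y*cos(y*z) + exp(y + z), -15*x**2 - x*y + 2*cos(z), x*z - 5*x*exp(x*y) + 2*y*z + 4*y)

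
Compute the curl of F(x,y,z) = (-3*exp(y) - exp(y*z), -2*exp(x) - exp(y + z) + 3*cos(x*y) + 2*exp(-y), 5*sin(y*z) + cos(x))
(5*z*cos(y*z) + exp(y + z), -y*exp(y*z) + sin(x), -3*y*sin(x*y) + z*exp(y*z) - 2*exp(x) + 3*exp(y))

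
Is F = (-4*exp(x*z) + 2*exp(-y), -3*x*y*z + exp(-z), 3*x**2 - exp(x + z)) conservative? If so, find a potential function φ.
No, ∇×F = (3*x*y + exp(-z), -4*x*exp(x*z) - 6*x + exp(x + z), -3*y*z + 2*exp(-y)) ≠ 0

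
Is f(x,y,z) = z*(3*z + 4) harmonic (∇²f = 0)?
No, ∇²f = 6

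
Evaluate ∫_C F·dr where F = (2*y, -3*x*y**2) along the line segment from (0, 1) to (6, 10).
-8535/2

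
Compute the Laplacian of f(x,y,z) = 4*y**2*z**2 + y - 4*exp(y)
8*y**2 + 8*z**2 - 4*exp(y)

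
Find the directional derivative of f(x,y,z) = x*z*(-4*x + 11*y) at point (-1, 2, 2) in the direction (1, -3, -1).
152*sqrt(11)/11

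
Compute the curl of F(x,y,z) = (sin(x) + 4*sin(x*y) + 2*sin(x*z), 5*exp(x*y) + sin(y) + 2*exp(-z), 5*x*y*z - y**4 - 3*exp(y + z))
(5*x*z - 4*y**3 - 3*exp(y + z) + 2*exp(-z), 2*x*cos(x*z) - 5*y*z, -4*x*cos(x*y) + 5*y*exp(x*y))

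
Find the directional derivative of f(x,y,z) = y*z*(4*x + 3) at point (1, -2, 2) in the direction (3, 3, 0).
-sqrt(2)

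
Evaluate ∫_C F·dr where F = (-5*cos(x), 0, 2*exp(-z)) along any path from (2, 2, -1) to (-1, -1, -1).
5*sin(1) + 5*sin(2)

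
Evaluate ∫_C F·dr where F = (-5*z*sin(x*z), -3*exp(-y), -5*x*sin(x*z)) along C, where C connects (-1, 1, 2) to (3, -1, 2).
-5*cos(2) + 5*cos(6) + 6*sinh(1)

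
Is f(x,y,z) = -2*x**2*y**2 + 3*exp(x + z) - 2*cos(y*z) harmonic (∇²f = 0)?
No, ∇²f = -4*x**2 + 2*y**2*cos(y*z) - 4*y**2 + 2*z**2*cos(y*z) + 6*exp(x + z)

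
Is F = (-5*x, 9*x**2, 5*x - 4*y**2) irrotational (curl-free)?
No, ∇×F = (-8*y, -5, 18*x)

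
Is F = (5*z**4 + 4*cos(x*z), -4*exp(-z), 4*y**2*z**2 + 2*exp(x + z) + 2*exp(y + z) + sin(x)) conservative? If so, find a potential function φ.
No, ∇×F = (8*y*z**2 + 2*exp(y + z) - 4*exp(-z), -4*x*sin(x*z) + 20*z**3 - 2*exp(x + z) - cos(x), 0) ≠ 0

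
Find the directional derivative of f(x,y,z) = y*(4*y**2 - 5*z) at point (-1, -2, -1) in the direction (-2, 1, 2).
73/3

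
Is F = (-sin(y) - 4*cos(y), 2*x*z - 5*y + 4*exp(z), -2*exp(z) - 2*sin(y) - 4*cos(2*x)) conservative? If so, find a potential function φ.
No, ∇×F = (-2*x - 4*exp(z) - 2*cos(y), -8*sin(2*x), 2*z - 4*sin(y) + cos(y)) ≠ 0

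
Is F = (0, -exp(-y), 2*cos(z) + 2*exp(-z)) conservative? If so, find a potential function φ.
Yes, F is conservative. φ = 2*sin(z) - 2*exp(-z) + exp(-y)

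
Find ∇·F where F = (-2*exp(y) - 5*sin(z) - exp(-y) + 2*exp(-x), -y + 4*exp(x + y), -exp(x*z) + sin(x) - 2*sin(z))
-x*exp(x*z) + 4*exp(x + y) - 2*cos(z) - 1 - 2*exp(-x)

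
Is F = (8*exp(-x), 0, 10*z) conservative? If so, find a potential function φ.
Yes, F is conservative. φ = 5*z**2 - 8*exp(-x)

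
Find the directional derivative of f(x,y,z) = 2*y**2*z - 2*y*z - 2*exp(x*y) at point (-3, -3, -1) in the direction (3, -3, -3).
-38*sqrt(3)/3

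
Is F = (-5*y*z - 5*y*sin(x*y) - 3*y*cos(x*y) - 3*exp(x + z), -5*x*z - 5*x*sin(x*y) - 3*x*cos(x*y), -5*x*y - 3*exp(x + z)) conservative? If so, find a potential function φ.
Yes, F is conservative. φ = -5*x*y*z - 3*exp(x + z) - 3*sin(x*y) + 5*cos(x*y)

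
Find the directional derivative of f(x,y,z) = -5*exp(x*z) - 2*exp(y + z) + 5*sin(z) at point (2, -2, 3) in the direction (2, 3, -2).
-2*sqrt(17)*(5*cos(3) + E + 5*exp(6))/17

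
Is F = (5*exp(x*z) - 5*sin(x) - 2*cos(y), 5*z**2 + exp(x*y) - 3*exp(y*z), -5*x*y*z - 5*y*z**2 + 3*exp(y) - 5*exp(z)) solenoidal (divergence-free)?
No, ∇·F = -5*x*y + x*exp(x*y) - 10*y*z + 5*z*exp(x*z) - 3*z*exp(y*z) - 5*exp(z) - 5*cos(x)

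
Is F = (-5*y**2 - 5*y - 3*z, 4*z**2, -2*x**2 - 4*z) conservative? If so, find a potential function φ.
No, ∇×F = (-8*z, 4*x - 3, 10*y + 5) ≠ 0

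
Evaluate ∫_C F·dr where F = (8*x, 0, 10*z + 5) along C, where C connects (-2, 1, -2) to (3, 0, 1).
20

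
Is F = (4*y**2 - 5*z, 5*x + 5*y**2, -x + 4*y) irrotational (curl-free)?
No, ∇×F = (4, -4, 5 - 8*y)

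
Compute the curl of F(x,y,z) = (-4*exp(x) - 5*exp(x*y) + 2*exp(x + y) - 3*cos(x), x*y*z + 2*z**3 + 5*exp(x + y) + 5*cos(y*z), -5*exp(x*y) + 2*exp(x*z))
(-x*y - 5*x*exp(x*y) + 5*y*sin(y*z) - 6*z**2, 5*y*exp(x*y) - 2*z*exp(x*z), 5*x*exp(x*y) + y*z + 3*exp(x + y))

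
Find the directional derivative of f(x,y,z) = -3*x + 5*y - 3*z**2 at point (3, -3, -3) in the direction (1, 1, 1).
20*sqrt(3)/3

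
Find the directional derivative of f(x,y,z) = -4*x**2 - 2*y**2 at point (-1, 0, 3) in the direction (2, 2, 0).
4*sqrt(2)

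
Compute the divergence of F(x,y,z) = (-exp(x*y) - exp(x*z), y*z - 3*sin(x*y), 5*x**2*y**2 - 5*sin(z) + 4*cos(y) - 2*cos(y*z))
-3*x*cos(x*y) - y*exp(x*y) + 2*y*sin(y*z) - z*exp(x*z) + z - 5*cos(z)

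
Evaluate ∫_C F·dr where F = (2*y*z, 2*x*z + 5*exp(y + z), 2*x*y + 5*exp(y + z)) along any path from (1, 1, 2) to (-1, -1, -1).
-5*exp(3) - 6 + 5*exp(-2)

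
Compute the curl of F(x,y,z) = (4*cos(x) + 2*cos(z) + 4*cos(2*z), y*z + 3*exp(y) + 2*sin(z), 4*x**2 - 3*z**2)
(-y - 2*cos(z), -8*x - 2*sin(z) - 8*sin(2*z), 0)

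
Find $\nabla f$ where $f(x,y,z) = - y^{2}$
(0, -2*y, 0)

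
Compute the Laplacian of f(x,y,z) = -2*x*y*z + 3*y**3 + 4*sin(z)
18*y - 4*sin(z)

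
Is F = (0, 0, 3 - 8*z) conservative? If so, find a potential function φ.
Yes, F is conservative. φ = z*(3 - 4*z)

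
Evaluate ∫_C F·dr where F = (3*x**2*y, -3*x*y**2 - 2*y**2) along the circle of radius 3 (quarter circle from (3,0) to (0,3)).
-243*pi/8 - 18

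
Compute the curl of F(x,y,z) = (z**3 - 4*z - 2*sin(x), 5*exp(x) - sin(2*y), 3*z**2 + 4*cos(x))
(0, 3*z**2 + 4*sin(x) - 4, 5*exp(x))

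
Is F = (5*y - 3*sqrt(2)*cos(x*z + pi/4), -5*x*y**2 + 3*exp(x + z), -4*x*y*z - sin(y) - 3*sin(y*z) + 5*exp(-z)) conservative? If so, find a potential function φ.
No, ∇×F = (-4*x*z - 3*z*cos(y*z) - 3*exp(x + z) - cos(y), 3*sqrt(2)*x*sin(x*z + pi/4) + 4*y*z, -5*y**2 + 3*exp(x + z) - 5) ≠ 0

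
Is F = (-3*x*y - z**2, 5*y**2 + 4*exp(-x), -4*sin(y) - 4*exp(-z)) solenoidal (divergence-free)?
No, ∇·F = 7*y + 4*exp(-z)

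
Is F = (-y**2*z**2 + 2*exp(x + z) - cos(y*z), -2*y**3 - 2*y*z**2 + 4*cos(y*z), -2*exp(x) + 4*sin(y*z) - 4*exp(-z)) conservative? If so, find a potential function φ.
No, ∇×F = (4*y*z + 4*y*sin(y*z) + 4*z*cos(y*z), -2*y**2*z + y*sin(y*z) + 2*exp(x) + 2*exp(x + z), z*(2*y*z - sin(y*z))) ≠ 0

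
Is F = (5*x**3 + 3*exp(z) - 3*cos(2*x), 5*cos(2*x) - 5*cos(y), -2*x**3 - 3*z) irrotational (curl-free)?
No, ∇×F = (0, 6*x**2 + 3*exp(z), -10*sin(2*x))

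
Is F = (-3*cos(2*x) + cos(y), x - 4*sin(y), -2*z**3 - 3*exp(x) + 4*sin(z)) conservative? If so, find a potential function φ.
No, ∇×F = (0, 3*exp(x), sin(y) + 1) ≠ 0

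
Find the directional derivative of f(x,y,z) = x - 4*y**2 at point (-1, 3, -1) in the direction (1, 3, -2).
-71*sqrt(14)/14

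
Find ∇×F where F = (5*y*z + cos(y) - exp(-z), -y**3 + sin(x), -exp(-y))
(exp(-y), 5*y + exp(-z), -5*z + sin(y) + cos(x))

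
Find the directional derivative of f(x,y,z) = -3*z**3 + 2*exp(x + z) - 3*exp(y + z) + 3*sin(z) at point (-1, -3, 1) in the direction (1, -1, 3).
sqrt(11)*(-19*exp(2) - 6 + 9*exp(2)*cos(1))*exp(-2)/11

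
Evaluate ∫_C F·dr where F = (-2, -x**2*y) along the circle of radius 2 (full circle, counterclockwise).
0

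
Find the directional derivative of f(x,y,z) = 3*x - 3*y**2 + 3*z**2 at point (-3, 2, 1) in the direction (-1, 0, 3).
3*sqrt(10)/2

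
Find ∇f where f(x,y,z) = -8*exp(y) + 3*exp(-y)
(0, -8*exp(y) - 3*exp(-y), 0)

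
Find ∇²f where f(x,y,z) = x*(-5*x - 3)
-10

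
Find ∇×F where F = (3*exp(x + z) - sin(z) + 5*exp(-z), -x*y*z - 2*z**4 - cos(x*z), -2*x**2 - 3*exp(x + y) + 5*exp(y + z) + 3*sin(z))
(x*y - x*sin(x*z) + 8*z**3 - 3*exp(x + y) + 5*exp(y + z), ((4*x + 3*exp(x + y) + 3*exp(x + z) - cos(z))*exp(z) - 5)*exp(-z), z*(-y + sin(x*z)))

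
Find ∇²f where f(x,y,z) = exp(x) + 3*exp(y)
exp(x) + 3*exp(y)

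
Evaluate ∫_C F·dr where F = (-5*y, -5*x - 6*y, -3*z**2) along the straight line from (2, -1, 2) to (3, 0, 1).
0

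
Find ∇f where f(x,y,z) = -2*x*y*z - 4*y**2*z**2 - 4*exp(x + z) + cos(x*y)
(-2*y*z - y*sin(x*y) - 4*exp(x + z), -2*x*z - x*sin(x*y) - 8*y*z**2, -2*x*y - 8*y**2*z - 4*exp(x + z))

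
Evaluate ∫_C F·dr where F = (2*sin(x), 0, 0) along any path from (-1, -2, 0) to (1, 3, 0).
0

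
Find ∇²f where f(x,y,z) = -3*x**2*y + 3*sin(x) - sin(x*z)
x**2*sin(x*z) - 6*y + z**2*sin(x*z) - 3*sin(x)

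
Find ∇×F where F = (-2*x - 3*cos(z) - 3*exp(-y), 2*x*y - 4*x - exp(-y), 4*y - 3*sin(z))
(4, 3*sin(z), 2*y - 4 - 3*exp(-y))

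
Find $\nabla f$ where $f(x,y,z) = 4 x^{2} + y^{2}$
(8*x, 2*y, 0)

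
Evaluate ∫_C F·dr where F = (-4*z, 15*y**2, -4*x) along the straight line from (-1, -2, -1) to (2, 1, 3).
25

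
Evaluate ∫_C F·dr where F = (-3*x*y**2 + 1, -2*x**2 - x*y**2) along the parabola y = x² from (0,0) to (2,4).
-578/7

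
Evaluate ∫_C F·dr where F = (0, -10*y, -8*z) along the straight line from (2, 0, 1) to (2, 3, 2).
-57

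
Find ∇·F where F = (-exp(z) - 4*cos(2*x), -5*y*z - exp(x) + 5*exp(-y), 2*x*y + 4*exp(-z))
-5*z + 8*sin(2*x) - 4*exp(-z) - 5*exp(-y)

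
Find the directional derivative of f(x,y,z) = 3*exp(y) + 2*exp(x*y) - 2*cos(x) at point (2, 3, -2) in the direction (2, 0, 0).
2*sin(2) + 6*exp(6)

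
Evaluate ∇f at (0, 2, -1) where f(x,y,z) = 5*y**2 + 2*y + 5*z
(0, 22, 5)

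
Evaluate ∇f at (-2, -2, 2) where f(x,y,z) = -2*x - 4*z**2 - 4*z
(-2, 0, -20)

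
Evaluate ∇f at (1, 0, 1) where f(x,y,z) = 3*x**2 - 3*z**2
(6, 0, -6)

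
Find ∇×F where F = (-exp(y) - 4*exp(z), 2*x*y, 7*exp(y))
(7*exp(y), -4*exp(z), 2*y + exp(y))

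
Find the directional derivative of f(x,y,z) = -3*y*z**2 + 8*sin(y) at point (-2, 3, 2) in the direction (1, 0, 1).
-18*sqrt(2)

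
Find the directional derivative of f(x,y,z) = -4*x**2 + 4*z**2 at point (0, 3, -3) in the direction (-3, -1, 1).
-24*sqrt(11)/11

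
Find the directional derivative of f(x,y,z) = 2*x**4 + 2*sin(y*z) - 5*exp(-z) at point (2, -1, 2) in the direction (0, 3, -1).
sqrt(10)*(14*exp(2)*cos(2) - 5)*exp(-2)/10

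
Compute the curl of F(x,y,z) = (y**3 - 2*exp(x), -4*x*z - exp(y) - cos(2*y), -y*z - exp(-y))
(4*x - z + exp(-y), 0, -3*y**2 - 4*z)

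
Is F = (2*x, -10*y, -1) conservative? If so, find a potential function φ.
Yes, F is conservative. φ = x**2 - 5*y**2 - z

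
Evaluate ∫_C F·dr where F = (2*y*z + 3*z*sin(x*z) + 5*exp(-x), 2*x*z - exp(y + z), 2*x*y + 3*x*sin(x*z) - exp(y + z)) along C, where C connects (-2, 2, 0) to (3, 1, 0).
(-exp(4) - 5 + 6*exp(5))*exp(-3)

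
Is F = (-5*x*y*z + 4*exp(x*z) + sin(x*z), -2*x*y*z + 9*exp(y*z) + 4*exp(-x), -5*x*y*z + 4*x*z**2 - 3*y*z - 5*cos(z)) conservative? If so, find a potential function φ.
No, ∇×F = (2*x*y - 5*x*z - 9*y*exp(y*z) - 3*z, -5*x*y + 4*x*exp(x*z) + x*cos(x*z) + 5*y*z - 4*z**2, 5*x*z - 2*y*z - 4*exp(-x)) ≠ 0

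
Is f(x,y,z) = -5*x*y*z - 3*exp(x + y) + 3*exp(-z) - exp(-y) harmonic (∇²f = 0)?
No, ∇²f = -6*exp(x + y) + 3*exp(-z) - exp(-y)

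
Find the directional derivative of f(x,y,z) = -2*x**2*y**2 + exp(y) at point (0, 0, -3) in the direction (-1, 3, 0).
3*sqrt(10)/10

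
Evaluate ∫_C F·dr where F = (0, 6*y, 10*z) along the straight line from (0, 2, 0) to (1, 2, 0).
0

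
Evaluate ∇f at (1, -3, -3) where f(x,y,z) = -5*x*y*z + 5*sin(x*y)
(-45 - 15*cos(3), 5*cos(3) + 15, 15)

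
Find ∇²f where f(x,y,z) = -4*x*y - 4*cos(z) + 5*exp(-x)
4*cos(z) + 5*exp(-x)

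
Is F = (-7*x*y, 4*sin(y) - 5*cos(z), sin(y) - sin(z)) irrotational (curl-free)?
No, ∇×F = (-5*sin(z) + cos(y), 0, 7*x)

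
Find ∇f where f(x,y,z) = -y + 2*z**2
(0, -1, 4*z)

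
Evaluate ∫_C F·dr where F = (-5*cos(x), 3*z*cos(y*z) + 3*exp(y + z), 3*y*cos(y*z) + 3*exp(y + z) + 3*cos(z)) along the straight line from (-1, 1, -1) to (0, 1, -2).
-6*sin(2) - 3 + sin(1) + 3*exp(-1)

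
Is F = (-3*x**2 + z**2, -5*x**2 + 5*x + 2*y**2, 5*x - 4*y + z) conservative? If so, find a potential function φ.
No, ∇×F = (-4, 2*z - 5, 5 - 10*x) ≠ 0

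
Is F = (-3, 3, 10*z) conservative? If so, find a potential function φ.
Yes, F is conservative. φ = -3*x + 3*y + 5*z**2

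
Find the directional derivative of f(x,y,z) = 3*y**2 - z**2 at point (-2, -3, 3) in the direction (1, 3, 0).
-27*sqrt(10)/5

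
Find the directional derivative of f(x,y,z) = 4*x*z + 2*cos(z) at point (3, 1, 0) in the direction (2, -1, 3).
18*sqrt(14)/7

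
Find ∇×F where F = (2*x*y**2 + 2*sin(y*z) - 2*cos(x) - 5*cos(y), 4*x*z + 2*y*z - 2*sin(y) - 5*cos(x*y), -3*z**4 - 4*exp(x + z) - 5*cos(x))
(-4*x - 2*y, 2*y*cos(y*z) + 4*exp(x + z) - 5*sin(x), -4*x*y + 5*y*sin(x*y) - 2*z*cos(y*z) + 4*z - 5*sin(y))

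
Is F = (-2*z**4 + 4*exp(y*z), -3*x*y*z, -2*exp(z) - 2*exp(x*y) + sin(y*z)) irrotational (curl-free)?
No, ∇×F = (3*x*y - 2*x*exp(x*y) + z*cos(y*z), 2*y*exp(x*y) + 4*y*exp(y*z) - 8*z**3, z*(-3*y - 4*exp(y*z)))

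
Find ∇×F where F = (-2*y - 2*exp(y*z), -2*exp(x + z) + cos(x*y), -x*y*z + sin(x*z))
(-x*z + 2*exp(x + z), y*z - 2*y*exp(y*z) - z*cos(x*z), -y*sin(x*y) + 2*z*exp(y*z) - 2*exp(x + z) + 2)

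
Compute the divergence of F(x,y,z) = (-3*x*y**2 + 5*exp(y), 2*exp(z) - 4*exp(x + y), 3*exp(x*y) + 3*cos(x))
-3*y**2 - 4*exp(x + y)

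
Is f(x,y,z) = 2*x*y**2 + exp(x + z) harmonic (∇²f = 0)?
No, ∇²f = 4*x + 2*exp(x + z)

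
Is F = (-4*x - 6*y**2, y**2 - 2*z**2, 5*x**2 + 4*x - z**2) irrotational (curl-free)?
No, ∇×F = (4*z, -10*x - 4, 12*y)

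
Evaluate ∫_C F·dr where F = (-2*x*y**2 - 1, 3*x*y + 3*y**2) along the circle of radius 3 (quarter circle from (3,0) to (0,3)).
195/2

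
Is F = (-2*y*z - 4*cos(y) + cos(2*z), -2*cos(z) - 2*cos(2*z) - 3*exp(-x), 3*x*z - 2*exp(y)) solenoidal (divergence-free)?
No, ∇·F = 3*x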